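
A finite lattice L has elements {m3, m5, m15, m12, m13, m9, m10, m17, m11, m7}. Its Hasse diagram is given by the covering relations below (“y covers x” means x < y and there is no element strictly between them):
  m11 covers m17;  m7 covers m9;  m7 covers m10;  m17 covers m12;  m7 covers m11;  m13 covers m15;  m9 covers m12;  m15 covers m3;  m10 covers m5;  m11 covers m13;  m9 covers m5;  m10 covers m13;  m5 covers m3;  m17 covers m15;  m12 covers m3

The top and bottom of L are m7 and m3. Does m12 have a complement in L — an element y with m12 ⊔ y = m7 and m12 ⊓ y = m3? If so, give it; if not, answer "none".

m10

Need y with m12 ∨ y = m7 and m12 ∧ y = m3.
Checking each element gives: m10.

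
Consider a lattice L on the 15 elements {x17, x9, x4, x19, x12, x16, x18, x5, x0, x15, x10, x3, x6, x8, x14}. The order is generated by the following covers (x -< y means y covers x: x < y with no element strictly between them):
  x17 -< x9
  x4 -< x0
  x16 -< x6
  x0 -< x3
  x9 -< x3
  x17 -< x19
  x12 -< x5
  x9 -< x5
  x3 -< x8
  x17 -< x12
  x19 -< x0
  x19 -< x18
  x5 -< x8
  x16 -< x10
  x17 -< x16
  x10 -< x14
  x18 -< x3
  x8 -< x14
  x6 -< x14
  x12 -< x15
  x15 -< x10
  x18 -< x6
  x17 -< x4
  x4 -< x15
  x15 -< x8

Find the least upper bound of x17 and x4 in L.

x4

Common upper bounds of {x17, x4}: x0, x10, x14, x15, x3, x4, x8.
The least among these is x4.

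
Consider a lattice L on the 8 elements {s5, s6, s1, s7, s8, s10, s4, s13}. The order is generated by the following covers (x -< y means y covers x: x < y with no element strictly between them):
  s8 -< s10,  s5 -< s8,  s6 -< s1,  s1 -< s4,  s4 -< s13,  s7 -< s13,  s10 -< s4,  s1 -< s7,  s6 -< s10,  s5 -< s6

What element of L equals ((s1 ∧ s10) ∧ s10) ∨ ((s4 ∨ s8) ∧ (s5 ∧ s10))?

s1 ∧ s10 = s6
s6 ∧ s10 = s6
s4 ∨ s8 = s4
s5 ∧ s10 = s5
s4 ∧ s5 = s5
s6 ∨ s5 = s6

s6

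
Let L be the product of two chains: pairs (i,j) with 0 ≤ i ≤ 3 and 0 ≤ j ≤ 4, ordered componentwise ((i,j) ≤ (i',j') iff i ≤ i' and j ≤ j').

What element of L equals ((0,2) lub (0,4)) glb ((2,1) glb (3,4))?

(0,2) ∨ (0,4) = (0,4)
(2,1) ∧ (3,4) = (2,1)
(0,4) ∧ (2,1) = (0,1)

(0,1)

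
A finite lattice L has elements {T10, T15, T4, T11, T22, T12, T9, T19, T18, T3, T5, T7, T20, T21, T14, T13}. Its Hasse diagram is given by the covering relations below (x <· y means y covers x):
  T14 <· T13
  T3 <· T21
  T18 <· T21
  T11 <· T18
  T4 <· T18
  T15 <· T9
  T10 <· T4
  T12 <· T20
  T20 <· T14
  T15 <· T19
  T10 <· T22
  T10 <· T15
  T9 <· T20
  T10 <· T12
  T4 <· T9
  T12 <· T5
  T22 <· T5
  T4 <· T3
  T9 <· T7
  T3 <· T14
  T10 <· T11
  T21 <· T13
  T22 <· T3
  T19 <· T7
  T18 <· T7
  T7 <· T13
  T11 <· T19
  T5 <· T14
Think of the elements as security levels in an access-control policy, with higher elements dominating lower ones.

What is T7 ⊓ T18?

T18

Common lower bounds of {T7, T18}: T10, T11, T18, T4.
The greatest among these is T18.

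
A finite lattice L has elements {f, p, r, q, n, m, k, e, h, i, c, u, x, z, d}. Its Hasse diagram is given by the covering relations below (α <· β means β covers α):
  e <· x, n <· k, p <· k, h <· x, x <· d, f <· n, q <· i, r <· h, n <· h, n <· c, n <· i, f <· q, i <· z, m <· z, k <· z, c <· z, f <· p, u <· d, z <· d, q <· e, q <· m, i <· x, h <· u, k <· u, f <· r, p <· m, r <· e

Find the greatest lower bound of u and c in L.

n

Common lower bounds of {u, c}: f, n.
The greatest among these is n.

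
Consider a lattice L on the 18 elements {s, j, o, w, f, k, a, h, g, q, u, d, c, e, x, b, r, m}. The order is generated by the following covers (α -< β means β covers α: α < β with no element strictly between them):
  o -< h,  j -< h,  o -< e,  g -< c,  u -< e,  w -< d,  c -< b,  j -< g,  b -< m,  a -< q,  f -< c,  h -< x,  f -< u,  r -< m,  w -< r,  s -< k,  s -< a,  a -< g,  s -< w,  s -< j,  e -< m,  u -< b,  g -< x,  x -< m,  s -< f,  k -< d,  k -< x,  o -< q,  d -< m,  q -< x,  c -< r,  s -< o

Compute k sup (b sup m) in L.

m

b ∨ m = m
k ∨ m = m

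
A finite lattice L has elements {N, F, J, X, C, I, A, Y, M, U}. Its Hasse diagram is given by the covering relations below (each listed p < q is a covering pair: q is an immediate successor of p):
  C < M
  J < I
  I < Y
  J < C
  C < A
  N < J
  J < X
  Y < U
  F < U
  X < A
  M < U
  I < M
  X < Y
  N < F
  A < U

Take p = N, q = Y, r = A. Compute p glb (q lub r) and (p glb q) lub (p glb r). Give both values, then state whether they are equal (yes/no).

N; N; yes

q lub r = U, so p glb (q lub r) = N glb U = N.
p glb q = N and p glb r = N, so (p glb q) lub (p glb r) = N lub N = N.
Equal: yes.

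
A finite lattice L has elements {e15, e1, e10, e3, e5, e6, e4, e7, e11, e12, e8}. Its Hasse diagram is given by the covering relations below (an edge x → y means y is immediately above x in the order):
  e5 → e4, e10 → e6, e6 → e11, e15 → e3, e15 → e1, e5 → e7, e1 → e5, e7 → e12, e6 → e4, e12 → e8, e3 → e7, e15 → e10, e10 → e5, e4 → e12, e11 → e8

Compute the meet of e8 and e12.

e12

Common lower bounds of {e8, e12}: e1, e10, e12, e15, e3, e4, e5, e6, e7.
The greatest among these is e12.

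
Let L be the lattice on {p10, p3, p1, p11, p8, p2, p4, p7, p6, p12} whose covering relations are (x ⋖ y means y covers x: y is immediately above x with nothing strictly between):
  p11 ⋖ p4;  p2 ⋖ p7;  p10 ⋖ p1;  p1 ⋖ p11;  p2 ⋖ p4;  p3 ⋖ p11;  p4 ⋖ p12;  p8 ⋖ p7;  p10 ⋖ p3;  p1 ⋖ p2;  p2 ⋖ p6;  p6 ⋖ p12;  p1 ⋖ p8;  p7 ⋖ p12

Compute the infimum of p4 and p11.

p11

Common lower bounds of {p4, p11}: p1, p10, p11, p3.
The greatest among these is p11.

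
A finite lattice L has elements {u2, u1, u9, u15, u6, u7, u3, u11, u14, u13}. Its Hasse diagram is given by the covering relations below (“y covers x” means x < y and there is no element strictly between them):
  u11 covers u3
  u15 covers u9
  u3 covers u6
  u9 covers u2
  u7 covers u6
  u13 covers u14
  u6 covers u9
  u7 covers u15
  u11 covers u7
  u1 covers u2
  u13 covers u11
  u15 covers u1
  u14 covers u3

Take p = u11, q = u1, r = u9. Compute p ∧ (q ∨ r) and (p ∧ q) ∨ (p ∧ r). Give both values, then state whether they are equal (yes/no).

u15; u15; yes

q ∨ r = u15, so p ∧ (q ∨ r) = u11 ∧ u15 = u15.
p ∧ q = u1 and p ∧ r = u9, so (p ∧ q) ∨ (p ∧ r) = u1 ∨ u9 = u15.
Equal: yes.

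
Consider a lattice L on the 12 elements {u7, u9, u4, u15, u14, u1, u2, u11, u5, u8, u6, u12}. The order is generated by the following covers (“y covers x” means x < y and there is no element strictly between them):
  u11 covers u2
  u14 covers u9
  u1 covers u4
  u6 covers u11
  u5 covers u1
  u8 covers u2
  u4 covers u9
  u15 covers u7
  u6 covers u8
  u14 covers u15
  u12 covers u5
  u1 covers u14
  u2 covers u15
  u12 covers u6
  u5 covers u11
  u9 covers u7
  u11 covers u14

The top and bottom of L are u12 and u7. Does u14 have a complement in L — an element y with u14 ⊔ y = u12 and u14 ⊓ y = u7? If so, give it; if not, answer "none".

none

For every candidate y, either u14 ∨ y ≠ u12 or u14 ∧ y ≠ u7; no complement exists.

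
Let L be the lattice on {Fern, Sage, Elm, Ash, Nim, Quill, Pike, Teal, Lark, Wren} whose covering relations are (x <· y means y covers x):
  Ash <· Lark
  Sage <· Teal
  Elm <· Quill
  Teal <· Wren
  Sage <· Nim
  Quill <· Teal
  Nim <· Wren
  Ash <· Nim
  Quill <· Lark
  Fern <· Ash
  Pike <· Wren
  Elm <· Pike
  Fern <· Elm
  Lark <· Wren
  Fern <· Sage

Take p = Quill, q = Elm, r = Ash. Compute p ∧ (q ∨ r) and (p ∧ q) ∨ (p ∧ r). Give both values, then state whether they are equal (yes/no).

q ∨ r = Lark, so p ∧ (q ∨ r) = Quill ∧ Lark = Quill.
p ∧ q = Elm and p ∧ r = Fern, so (p ∧ q) ∨ (p ∧ r) = Elm ∨ Fern = Elm.
Equal: no.

Quill; Elm; no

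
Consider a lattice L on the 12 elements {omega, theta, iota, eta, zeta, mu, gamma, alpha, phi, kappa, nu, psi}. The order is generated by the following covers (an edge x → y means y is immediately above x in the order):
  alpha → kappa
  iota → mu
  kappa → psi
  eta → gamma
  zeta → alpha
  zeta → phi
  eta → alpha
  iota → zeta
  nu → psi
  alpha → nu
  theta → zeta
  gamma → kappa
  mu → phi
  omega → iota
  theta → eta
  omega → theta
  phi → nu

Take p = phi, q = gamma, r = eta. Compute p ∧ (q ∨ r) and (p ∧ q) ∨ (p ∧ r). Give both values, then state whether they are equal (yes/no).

q ∨ r = gamma, so p ∧ (q ∨ r) = phi ∧ gamma = theta.
p ∧ q = theta and p ∧ r = theta, so (p ∧ q) ∨ (p ∧ r) = theta ∨ theta = theta.
Equal: yes.

theta; theta; yes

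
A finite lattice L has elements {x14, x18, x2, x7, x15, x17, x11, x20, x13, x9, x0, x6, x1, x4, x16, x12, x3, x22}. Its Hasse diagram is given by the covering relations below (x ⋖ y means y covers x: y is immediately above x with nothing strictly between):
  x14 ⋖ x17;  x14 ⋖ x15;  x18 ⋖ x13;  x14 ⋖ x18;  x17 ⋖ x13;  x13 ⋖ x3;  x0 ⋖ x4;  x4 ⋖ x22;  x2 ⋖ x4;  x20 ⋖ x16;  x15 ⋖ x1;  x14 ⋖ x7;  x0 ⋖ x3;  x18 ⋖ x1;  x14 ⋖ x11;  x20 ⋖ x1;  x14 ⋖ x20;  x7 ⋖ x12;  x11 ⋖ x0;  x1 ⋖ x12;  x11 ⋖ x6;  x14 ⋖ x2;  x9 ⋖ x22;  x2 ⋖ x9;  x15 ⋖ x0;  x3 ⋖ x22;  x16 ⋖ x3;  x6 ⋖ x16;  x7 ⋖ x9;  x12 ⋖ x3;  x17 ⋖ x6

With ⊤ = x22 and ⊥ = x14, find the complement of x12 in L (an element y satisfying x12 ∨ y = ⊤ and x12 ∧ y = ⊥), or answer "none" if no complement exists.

Need y with x12 ∨ y = x22 and x12 ∧ y = x14.
Checking each element gives: x2.

x2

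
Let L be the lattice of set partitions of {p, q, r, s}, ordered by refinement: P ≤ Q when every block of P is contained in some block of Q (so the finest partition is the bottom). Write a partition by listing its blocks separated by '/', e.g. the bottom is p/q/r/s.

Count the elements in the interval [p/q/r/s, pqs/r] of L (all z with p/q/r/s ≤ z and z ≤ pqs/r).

The interval [p/q/r/s, pqs/r] = {p/q/r/s, p/qs/r, pq/r/s, pqs/r, ps/q/r}, which has 5 elements.

5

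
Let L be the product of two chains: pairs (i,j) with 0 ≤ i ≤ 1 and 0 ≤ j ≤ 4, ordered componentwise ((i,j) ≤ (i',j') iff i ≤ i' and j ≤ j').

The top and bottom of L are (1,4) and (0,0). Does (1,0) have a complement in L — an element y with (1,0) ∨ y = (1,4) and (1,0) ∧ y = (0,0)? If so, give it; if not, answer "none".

(0,4)

Need y with (1,0) ∨ y = (1,4) and (1,0) ∧ y = (0,0).
Checking each element gives: (0,4).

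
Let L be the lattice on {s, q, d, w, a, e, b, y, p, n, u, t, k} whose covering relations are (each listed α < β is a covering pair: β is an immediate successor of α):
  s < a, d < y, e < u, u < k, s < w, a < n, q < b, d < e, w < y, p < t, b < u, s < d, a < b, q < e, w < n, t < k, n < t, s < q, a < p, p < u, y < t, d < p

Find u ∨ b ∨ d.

u

Common upper bounds of {u, b, d}: k, u.
The least among these is u.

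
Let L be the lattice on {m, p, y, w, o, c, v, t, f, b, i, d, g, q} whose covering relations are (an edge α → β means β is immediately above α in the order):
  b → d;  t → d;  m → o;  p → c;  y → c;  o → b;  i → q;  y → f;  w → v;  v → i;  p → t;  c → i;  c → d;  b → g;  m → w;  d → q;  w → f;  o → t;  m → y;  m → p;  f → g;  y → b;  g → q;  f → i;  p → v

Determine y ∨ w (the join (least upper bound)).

f

Common upper bounds of {y, w}: f, g, i, q.
The least among these is f.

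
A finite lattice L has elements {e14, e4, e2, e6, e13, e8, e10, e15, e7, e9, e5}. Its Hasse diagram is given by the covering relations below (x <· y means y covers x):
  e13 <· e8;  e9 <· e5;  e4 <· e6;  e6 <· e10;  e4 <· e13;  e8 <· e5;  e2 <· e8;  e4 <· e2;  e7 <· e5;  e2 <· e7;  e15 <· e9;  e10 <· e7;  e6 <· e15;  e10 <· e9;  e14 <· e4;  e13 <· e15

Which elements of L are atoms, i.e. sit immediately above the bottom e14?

e4

The atoms are exactly the elements that cover e14: e4.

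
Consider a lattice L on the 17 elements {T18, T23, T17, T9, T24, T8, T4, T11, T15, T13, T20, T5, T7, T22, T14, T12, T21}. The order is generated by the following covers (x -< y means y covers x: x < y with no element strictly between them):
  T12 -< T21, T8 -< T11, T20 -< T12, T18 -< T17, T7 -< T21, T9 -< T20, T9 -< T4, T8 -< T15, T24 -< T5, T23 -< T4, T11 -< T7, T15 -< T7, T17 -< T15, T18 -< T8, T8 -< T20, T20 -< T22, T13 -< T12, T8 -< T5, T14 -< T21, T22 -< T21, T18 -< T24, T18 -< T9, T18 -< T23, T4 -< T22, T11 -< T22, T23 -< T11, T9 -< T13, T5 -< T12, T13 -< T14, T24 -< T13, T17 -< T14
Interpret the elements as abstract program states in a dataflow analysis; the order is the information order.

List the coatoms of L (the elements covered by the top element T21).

T12, T14, T22, T7

The coatoms are exactly the elements covered by T21: T12, T14, T22, T7.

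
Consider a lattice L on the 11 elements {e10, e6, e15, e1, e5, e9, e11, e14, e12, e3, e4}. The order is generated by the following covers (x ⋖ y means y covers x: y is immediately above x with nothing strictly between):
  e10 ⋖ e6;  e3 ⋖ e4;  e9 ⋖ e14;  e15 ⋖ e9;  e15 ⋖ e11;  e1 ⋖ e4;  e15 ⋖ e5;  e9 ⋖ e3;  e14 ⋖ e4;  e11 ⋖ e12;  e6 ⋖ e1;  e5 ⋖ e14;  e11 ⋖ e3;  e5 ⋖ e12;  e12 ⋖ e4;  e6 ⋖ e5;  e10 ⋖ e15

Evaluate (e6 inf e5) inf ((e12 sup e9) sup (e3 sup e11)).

e6 ∧ e5 = e6
e12 ∨ e9 = e4
e3 ∨ e11 = e3
e4 ∨ e3 = e4
e6 ∧ e4 = e6

e6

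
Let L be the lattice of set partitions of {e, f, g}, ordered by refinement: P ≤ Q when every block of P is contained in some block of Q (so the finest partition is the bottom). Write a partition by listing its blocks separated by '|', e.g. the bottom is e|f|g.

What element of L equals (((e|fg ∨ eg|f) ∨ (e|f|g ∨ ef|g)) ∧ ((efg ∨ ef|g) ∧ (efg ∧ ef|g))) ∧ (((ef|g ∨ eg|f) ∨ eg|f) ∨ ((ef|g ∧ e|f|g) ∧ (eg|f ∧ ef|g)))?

e|fg ∨ eg|f = efg
e|f|g ∨ ef|g = ef|g
efg ∨ ef|g = efg
efg ∨ ef|g = efg
efg ∧ ef|g = ef|g
efg ∧ ef|g = ef|g
efg ∧ ef|g = ef|g
ef|g ∨ eg|f = efg
efg ∨ eg|f = efg
ef|g ∧ e|f|g = e|f|g
eg|f ∧ ef|g = e|f|g
e|f|g ∧ e|f|g = e|f|g
efg ∨ e|f|g = efg
ef|g ∧ efg = ef|g

ef|g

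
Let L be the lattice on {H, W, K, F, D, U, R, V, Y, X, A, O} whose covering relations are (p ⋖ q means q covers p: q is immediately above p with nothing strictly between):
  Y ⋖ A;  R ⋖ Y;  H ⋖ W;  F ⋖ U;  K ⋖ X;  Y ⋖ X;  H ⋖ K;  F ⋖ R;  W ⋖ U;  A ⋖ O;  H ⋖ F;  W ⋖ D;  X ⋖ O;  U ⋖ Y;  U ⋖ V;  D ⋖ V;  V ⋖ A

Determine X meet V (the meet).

Common lower bounds of {X, V}: F, H, U, W.
The greatest among these is U.

U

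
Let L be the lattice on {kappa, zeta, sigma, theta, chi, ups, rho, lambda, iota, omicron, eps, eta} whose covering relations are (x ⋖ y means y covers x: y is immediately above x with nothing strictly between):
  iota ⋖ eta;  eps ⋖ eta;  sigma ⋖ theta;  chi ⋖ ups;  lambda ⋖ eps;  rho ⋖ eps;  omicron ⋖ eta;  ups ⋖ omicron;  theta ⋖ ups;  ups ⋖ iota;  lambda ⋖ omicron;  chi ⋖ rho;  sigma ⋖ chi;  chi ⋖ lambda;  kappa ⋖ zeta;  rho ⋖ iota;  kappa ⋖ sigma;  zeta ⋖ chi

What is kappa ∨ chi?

chi

Common upper bounds of {kappa, chi}: chi, eps, eta, iota, lambda, omicron, rho, ups.
The least among these is chi.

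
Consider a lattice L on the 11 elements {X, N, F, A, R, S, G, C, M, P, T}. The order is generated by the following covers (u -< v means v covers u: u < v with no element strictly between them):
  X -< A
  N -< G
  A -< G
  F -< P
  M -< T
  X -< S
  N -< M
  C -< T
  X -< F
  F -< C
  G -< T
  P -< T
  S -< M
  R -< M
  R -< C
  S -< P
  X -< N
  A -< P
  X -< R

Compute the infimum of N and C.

X

Common lower bounds of {N, C}: X.
The greatest among these is X.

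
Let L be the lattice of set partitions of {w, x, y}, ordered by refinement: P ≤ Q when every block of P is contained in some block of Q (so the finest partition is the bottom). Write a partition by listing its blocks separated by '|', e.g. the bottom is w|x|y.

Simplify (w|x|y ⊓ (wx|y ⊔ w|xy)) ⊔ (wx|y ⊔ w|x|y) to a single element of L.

wx|y

wx|y ∨ w|xy = wxy
w|x|y ∧ wxy = w|x|y
wx|y ∨ w|x|y = wx|y
w|x|y ∨ wx|y = wx|y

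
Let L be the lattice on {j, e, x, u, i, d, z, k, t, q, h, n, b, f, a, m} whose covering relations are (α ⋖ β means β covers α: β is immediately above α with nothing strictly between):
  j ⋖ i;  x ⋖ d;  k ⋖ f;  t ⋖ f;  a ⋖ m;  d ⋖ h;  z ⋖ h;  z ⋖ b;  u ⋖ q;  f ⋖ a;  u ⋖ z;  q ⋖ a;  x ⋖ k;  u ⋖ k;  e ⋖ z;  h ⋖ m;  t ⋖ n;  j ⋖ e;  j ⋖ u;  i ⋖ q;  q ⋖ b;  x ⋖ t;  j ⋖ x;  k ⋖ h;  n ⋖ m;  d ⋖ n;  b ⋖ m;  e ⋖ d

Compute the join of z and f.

m

Common upper bounds of {z, f}: m.
The least among these is m.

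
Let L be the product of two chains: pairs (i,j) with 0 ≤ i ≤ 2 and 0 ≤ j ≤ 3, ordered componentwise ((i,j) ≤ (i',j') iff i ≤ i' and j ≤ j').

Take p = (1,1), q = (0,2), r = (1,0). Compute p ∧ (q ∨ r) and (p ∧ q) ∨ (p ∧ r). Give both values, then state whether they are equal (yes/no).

(1,1); (1,1); yes

q ∨ r = (1,2), so p ∧ (q ∨ r) = (1,1) ∧ (1,2) = (1,1).
p ∧ q = (0,1) and p ∧ r = (1,0), so (p ∧ q) ∨ (p ∧ r) = (0,1) ∨ (1,0) = (1,1).
Equal: yes.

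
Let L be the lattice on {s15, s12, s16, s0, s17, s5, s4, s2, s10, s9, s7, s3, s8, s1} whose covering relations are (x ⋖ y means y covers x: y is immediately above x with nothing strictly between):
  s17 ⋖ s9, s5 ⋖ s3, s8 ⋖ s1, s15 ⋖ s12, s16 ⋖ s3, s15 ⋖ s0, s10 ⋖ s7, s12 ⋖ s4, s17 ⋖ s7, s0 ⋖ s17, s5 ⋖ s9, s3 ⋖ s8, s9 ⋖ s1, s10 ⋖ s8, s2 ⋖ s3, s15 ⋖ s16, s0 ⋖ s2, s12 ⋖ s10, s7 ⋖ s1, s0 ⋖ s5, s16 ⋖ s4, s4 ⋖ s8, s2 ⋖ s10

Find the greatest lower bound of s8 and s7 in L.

Common lower bounds of {s8, s7}: s0, s10, s12, s15, s2.
The greatest among these is s10.

s10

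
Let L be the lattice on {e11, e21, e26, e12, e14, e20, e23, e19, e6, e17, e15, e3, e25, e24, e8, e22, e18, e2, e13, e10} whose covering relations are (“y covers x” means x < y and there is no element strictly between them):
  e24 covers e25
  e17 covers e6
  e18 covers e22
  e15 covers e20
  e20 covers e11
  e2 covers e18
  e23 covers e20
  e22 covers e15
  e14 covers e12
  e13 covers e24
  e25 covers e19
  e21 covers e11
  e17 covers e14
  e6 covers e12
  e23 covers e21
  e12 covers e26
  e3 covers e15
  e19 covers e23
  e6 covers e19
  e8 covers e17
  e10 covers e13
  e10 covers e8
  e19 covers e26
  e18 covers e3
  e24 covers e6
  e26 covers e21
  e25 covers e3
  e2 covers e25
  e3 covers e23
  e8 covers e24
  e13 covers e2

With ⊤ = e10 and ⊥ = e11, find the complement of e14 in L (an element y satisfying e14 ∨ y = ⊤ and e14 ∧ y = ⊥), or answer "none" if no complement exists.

Need y with e14 ∨ y = e10 and e14 ∧ y = e11.
Checking each element gives: e22.

e22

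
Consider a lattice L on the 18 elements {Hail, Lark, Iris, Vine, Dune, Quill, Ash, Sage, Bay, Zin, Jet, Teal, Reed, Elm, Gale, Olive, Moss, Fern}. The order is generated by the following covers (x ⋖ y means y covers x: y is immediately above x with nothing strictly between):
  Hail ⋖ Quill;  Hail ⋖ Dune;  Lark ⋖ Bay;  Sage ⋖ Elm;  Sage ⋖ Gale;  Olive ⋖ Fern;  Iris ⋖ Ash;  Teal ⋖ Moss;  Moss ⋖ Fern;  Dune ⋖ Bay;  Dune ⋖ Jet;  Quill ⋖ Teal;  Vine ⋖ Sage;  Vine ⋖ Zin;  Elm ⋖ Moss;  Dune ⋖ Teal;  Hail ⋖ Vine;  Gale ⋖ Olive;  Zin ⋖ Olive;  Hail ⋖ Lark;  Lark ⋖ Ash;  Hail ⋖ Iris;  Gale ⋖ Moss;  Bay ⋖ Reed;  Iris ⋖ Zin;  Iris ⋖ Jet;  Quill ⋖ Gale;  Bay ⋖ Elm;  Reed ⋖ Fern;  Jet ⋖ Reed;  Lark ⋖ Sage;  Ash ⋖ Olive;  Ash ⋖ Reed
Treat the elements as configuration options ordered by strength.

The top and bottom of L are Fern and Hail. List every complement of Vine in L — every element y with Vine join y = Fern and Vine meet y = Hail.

Jet, Reed

Need y with Vine ∨ y = Fern and Vine ∧ y = Hail.
Checking each element gives: Jet, Reed.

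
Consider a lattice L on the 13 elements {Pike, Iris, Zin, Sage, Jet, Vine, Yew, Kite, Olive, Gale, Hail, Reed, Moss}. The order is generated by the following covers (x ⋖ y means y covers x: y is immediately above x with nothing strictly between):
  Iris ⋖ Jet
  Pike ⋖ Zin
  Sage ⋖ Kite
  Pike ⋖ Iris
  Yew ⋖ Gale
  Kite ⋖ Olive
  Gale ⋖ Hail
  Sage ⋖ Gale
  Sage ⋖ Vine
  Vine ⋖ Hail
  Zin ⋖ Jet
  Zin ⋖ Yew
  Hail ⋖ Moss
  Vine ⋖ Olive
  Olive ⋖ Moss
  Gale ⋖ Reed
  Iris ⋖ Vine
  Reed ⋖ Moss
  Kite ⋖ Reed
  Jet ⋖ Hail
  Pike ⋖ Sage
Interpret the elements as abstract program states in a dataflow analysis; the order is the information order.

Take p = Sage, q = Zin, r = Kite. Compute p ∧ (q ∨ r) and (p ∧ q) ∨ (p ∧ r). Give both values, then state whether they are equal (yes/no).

Sage; Sage; yes

q ∨ r = Reed, so p ∧ (q ∨ r) = Sage ∧ Reed = Sage.
p ∧ q = Pike and p ∧ r = Sage, so (p ∧ q) ∨ (p ∧ r) = Pike ∨ Sage = Sage.
Equal: yes.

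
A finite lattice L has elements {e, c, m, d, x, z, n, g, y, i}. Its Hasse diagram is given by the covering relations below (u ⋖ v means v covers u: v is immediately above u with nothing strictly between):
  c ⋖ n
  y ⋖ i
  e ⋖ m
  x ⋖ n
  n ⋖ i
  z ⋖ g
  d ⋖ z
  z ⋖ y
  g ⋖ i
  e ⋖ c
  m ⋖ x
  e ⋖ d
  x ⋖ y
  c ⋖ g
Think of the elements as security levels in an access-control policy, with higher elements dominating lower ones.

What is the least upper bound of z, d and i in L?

i

Common upper bounds of {z, d, i}: i.
The least among these is i.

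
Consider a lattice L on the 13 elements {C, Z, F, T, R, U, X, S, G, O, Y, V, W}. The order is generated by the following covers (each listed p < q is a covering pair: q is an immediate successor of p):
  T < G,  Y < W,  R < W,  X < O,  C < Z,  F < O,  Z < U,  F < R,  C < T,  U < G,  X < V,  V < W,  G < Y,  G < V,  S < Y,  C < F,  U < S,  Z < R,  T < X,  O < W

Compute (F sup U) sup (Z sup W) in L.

W

F ∨ U = W
Z ∨ W = W
W ∨ W = W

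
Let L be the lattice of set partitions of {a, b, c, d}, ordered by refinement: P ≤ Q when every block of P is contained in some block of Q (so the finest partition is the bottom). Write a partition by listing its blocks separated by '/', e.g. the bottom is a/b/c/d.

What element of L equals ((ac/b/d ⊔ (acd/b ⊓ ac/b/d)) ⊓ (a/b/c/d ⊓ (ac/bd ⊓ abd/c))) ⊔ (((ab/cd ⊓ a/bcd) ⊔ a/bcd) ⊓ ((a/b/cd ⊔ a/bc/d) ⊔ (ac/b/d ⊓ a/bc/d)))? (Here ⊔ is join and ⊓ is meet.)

a/bcd

acd/b ∧ ac/b/d = ac/b/d
ac/b/d ∨ ac/b/d = ac/b/d
ac/bd ∧ abd/c = a/bd/c
a/b/c/d ∧ a/bd/c = a/b/c/d
ac/b/d ∧ a/b/c/d = a/b/c/d
ab/cd ∧ a/bcd = a/b/cd
a/b/cd ∨ a/bcd = a/bcd
a/b/cd ∨ a/bc/d = a/bcd
ac/b/d ∧ a/bc/d = a/b/c/d
a/bcd ∨ a/b/c/d = a/bcd
a/bcd ∧ a/bcd = a/bcd
a/b/c/d ∨ a/bcd = a/bcd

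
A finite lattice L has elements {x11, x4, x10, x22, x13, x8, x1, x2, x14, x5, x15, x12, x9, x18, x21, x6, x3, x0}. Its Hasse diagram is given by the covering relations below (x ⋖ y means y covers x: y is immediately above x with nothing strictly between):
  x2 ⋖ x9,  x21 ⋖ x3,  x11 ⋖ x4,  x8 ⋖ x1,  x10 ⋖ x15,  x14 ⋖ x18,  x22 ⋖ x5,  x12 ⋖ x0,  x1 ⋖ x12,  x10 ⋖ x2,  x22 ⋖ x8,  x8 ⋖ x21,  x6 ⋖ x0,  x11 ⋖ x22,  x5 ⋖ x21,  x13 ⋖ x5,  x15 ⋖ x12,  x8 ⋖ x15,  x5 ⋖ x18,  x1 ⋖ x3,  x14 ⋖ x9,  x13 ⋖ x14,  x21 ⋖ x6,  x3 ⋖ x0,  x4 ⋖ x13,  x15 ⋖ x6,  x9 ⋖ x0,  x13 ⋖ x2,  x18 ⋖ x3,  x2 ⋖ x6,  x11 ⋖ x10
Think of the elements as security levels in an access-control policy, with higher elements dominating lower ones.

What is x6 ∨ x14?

x0

Common upper bounds of {x6, x14}: x0.
The least among these is x0.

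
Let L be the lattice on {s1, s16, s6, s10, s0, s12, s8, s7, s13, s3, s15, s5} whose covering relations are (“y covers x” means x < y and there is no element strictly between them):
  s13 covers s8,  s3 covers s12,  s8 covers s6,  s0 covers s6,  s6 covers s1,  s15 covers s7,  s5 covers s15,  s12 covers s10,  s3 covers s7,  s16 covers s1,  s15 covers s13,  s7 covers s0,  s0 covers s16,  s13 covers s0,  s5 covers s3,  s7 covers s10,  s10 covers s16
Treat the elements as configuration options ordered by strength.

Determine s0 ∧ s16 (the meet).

Common lower bounds of {s0, s16}: s1, s16.
The greatest among these is s16.

s16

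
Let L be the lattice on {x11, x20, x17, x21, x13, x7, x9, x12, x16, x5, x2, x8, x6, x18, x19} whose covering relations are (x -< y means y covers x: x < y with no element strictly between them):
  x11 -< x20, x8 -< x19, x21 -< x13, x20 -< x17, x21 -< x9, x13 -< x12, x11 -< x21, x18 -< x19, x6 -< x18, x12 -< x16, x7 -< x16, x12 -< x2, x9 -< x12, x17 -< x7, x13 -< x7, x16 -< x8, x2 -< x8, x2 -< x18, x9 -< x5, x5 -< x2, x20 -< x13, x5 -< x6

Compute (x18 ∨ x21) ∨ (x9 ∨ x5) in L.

x18 ∨ x21 = x18
x9 ∨ x5 = x5
x18 ∨ x5 = x18

x18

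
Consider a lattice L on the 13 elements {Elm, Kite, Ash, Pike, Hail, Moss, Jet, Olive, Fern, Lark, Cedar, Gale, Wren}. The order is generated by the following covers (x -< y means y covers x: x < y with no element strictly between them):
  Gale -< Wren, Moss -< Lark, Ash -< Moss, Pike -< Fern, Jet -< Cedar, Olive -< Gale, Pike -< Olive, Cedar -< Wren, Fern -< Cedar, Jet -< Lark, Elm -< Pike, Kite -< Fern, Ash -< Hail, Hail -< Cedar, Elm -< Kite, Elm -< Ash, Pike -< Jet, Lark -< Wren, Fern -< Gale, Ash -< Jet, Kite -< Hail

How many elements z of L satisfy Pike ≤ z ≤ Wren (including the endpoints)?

8

The interval [Pike, Wren] = {Cedar, Fern, Gale, Jet, Lark, Olive, Pike, Wren}, which has 8 elements.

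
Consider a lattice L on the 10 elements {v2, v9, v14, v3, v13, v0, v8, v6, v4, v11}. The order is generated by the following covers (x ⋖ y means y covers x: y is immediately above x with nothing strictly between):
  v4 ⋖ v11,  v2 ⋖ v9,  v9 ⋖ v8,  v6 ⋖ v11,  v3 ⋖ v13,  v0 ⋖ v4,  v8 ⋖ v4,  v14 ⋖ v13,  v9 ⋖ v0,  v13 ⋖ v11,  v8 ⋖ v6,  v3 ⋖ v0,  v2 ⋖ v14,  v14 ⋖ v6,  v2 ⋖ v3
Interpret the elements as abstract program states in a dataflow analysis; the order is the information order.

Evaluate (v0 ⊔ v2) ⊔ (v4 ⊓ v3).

v0 ∨ v2 = v0
v4 ∧ v3 = v3
v0 ∨ v3 = v0

v0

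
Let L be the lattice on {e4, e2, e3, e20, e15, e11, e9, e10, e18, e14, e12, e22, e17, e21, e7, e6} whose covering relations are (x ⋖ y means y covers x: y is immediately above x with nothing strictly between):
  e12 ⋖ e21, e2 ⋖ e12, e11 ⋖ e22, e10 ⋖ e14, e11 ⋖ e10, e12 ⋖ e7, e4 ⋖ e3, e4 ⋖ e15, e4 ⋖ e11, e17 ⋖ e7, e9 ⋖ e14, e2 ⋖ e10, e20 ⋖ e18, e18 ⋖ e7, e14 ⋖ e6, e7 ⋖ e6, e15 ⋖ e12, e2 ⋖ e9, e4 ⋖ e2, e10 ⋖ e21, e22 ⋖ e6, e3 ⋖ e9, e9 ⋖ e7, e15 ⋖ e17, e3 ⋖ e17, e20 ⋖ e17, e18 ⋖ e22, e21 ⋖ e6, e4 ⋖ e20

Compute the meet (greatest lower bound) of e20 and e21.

e4

Common lower bounds of {e20, e21}: e4.
The greatest among these is e4.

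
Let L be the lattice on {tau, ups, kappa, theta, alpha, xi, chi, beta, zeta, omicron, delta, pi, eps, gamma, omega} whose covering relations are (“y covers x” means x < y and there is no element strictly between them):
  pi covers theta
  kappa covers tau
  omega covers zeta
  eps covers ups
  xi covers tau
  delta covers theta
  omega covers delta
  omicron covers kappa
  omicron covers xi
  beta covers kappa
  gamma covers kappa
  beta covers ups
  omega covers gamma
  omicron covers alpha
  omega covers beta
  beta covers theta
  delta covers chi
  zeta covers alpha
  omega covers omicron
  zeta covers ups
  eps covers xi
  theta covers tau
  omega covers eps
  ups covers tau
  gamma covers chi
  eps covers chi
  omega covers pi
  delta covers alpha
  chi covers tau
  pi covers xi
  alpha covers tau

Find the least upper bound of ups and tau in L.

ups

Common upper bounds of {ups, tau}: beta, eps, omega, ups, zeta.
The least among these is ups.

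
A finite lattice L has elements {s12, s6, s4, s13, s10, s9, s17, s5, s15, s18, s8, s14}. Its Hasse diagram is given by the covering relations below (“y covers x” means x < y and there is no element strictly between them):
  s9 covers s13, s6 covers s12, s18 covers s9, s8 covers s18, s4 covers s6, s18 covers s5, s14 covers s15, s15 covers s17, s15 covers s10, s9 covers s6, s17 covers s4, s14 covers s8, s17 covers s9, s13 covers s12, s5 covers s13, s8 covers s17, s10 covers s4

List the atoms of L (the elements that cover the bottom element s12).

The atoms are exactly the elements that cover s12: s13, s6.

s13, s6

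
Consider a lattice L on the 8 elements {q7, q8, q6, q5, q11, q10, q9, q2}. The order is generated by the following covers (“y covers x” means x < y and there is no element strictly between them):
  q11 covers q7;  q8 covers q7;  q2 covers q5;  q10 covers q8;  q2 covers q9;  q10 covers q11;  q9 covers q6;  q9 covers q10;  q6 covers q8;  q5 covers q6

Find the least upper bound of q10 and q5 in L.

q2

Common upper bounds of {q10, q5}: q2.
The least among these is q2.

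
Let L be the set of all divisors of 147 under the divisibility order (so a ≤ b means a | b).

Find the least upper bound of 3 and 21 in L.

21

In the divisibility order, the join is the least common multiple: lcm(3, 21) = 21.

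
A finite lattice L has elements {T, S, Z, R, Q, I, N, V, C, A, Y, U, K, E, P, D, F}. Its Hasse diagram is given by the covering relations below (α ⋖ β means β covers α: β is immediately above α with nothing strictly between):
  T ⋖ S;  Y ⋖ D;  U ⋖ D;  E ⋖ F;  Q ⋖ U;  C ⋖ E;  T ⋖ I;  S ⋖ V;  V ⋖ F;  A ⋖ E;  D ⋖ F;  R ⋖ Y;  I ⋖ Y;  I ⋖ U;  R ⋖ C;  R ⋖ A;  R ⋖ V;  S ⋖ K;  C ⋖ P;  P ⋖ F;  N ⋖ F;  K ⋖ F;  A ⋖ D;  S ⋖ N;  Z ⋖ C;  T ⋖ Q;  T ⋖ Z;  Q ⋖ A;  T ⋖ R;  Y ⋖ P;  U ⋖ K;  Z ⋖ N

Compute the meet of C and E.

C

Common lower bounds of {C, E}: C, R, T, Z.
The greatest among these is C.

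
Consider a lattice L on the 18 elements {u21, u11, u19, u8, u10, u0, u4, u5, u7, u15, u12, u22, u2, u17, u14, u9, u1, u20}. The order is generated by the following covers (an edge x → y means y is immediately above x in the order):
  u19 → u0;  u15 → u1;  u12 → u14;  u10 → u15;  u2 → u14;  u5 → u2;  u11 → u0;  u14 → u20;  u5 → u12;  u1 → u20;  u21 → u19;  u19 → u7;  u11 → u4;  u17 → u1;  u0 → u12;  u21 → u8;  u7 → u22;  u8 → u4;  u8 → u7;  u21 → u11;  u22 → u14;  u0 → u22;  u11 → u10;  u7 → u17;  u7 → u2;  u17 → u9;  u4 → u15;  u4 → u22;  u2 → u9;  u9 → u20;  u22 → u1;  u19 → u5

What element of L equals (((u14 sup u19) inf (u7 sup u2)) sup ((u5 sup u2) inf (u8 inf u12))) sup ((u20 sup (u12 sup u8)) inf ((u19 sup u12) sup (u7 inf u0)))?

u14 ∨ u19 = u14
u7 ∨ u2 = u2
u14 ∧ u2 = u2
u5 ∨ u2 = u2
u8 ∧ u12 = u21
u2 ∧ u21 = u21
u2 ∨ u21 = u2
u12 ∨ u8 = u14
u20 ∨ u14 = u20
u19 ∨ u12 = u12
u7 ∧ u0 = u19
u12 ∨ u19 = u12
u20 ∧ u12 = u12
u2 ∨ u12 = u14

u14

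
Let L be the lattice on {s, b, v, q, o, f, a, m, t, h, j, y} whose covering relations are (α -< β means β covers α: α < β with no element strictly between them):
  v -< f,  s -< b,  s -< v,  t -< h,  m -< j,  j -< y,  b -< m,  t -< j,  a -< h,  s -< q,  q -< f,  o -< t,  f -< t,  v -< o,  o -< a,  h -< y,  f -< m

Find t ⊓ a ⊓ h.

o

Common lower bounds of {t, a, h}: o, s, v.
The greatest among these is o.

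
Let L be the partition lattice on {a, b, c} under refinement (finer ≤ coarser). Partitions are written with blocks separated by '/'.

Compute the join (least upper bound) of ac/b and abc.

The join of ac/b and abc merges any blocks that overlap across the partitions, giving abc.

abc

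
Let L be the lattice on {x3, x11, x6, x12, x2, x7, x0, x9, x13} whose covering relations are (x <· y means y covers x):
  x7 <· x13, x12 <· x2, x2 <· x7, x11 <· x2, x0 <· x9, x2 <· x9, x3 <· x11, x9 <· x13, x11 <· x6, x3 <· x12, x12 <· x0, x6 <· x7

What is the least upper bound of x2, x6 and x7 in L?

x7

Common upper bounds of {x2, x6, x7}: x13, x7.
The least among these is x7.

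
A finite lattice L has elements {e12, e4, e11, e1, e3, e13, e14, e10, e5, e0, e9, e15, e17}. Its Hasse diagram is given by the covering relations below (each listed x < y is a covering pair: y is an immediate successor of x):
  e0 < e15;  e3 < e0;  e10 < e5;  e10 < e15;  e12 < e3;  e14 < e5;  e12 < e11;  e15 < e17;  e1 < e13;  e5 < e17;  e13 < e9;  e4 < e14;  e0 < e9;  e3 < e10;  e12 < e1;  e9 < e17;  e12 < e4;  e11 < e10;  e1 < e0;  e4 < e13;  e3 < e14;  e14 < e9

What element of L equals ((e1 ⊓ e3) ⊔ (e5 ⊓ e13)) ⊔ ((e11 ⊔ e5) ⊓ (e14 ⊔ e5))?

e5

e1 ∧ e3 = e12
e5 ∧ e13 = e4
e12 ∨ e4 = e4
e11 ∨ e5 = e5
e14 ∨ e5 = e5
e5 ∧ e5 = e5
e4 ∨ e5 = e5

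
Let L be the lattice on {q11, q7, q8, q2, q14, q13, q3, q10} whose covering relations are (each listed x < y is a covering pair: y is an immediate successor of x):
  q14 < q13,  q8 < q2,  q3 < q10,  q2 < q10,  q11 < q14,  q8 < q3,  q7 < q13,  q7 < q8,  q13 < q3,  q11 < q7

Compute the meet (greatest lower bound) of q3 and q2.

Common lower bounds of {q3, q2}: q11, q7, q8.
The greatest among these is q8.

q8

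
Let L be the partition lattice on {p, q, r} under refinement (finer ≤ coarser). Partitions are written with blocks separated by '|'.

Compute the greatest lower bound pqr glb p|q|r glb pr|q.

p|q|r

The meet (common refinement) of pqr, p|q|r, pr|q intersects blocks pairwise, giving p|q|r.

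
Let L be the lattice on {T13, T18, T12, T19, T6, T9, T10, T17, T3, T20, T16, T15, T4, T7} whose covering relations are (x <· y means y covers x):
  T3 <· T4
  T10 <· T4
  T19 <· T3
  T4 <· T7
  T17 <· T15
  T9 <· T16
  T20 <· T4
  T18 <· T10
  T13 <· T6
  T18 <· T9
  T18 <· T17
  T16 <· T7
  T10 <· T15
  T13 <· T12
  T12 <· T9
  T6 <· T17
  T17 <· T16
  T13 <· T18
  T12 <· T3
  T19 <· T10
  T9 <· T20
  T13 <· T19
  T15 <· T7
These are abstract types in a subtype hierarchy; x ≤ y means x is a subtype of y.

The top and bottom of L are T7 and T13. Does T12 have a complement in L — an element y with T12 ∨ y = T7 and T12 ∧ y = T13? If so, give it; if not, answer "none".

Need y with T12 ∨ y = T7 and T12 ∧ y = T13.
Checking each element gives: T15.

T15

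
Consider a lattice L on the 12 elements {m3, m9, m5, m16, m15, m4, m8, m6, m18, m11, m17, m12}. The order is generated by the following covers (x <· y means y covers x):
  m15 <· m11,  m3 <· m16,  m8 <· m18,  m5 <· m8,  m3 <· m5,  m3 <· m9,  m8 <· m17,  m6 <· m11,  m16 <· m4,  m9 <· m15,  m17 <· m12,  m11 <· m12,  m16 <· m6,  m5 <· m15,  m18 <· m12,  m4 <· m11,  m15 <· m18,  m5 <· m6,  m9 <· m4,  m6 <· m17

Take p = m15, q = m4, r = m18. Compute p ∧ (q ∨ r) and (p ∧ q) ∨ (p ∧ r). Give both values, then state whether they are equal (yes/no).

q ∨ r = m12, so p ∧ (q ∨ r) = m15 ∧ m12 = m15.
p ∧ q = m9 and p ∧ r = m15, so (p ∧ q) ∨ (p ∧ r) = m9 ∨ m15 = m15.
Equal: yes.

m15; m15; yes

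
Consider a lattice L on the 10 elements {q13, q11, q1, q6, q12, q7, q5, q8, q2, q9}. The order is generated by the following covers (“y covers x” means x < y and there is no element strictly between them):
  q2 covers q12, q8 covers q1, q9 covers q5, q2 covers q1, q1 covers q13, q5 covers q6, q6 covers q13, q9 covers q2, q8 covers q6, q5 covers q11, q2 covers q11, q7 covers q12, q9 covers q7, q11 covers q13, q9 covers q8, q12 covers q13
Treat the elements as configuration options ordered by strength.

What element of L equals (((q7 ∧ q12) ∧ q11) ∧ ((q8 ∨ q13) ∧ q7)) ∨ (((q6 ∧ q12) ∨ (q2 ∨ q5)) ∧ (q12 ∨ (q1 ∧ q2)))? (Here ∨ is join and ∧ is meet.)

q2

q7 ∧ q12 = q12
q12 ∧ q11 = q13
q8 ∨ q13 = q8
q8 ∧ q7 = q13
q13 ∧ q13 = q13
q6 ∧ q12 = q13
q2 ∨ q5 = q9
q13 ∨ q9 = q9
q1 ∧ q2 = q1
q12 ∨ q1 = q2
q9 ∧ q2 = q2
q13 ∨ q2 = q2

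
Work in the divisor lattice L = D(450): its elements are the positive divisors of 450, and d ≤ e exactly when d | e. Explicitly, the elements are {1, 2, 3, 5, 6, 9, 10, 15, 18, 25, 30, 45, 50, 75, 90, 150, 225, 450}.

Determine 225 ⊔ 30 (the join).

Common upper bounds of {225, 30}: 450.
The least among these is 450.

450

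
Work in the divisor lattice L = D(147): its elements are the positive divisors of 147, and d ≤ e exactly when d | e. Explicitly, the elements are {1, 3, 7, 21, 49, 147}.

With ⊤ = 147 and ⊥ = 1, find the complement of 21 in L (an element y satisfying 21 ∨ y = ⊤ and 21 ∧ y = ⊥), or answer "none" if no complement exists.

none

For every candidate y, either 21 ∨ y ≠ 147 or 21 ∧ y ≠ 1; no complement exists.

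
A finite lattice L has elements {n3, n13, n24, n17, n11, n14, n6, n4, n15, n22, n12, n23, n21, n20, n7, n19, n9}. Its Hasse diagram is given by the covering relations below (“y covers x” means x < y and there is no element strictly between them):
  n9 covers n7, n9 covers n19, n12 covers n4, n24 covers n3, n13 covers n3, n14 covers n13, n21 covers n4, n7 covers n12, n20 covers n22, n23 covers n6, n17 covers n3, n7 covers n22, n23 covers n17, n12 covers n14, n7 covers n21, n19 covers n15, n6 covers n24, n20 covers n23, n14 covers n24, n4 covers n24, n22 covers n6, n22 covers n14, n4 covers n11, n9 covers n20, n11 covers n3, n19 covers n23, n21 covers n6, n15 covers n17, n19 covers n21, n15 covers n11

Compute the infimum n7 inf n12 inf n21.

Common lower bounds of {n7, n12, n21}: n11, n24, n3, n4.
The greatest among these is n4.

n4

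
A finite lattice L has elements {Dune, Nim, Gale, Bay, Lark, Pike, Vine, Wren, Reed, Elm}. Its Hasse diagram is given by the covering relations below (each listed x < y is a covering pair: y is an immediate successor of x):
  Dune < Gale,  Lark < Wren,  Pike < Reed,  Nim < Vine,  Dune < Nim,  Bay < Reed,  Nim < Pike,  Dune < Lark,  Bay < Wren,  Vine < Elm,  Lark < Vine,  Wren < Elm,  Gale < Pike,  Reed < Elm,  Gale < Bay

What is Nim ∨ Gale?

Pike

Common upper bounds of {Nim, Gale}: Elm, Pike, Reed.
The least among these is Pike.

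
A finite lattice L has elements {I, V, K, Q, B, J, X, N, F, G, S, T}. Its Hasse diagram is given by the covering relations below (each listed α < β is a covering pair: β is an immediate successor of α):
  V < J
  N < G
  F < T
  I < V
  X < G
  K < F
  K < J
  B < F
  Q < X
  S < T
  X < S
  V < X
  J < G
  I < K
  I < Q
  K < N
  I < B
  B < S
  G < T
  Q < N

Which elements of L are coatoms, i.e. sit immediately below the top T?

F, G, S

The coatoms are exactly the elements covered by T: F, G, S.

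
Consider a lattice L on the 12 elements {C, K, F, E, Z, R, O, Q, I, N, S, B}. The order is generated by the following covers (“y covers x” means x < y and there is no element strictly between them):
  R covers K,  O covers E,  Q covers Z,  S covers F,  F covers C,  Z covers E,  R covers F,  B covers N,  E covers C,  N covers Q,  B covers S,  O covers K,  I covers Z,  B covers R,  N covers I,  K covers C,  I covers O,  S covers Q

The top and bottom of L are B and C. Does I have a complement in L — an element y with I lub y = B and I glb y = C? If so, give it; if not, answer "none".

F

Need y with I ∨ y = B and I ∧ y = C.
Checking each element gives: F.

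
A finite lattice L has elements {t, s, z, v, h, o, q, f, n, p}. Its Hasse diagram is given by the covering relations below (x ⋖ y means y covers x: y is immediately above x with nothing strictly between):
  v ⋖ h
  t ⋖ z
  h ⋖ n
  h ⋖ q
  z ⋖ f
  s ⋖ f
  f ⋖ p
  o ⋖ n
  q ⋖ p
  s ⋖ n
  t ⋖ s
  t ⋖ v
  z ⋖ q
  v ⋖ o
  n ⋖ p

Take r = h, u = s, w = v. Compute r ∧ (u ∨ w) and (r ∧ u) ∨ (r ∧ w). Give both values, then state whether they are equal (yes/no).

h; v; no

u ∨ w = n, so r ∧ (u ∨ w) = h ∧ n = h.
r ∧ u = t and r ∧ w = v, so (r ∧ u) ∨ (r ∧ w) = t ∨ v = v.
Equal: no.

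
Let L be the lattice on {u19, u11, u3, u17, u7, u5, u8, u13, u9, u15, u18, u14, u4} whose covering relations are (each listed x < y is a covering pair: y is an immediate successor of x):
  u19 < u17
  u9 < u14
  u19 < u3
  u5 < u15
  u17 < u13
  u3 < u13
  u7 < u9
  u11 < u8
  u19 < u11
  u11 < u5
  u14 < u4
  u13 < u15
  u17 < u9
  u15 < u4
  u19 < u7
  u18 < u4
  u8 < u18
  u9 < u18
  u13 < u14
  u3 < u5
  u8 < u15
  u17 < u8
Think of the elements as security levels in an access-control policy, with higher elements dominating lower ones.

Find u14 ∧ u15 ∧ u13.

Common lower bounds of {u14, u15, u13}: u13, u17, u19, u3.
The greatest among these is u13.

u13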